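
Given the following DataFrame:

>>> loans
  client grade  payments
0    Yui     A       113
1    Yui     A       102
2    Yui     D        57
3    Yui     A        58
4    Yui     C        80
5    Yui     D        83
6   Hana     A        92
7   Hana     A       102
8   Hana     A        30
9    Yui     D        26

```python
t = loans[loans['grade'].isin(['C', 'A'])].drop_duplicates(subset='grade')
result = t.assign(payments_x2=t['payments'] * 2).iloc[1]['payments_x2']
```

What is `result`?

160

filter rows where grade in ['C', 'A']:
  client grade  payments
0    Yui     A       113
1    Yui     A       102
3    Yui     A        58
4    Yui     C        80
6   Hana     A        92
7   Hana     A       102
8   Hana     A        30
drop duplicate grade (keep=first):
  client grade  payments
0    Yui     A       113
4    Yui     C        80
add column payments_x2 = t['payments'] * 2:
  client grade  payments  payments_x2
0    Yui     A       113          226
4    Yui     C        80          160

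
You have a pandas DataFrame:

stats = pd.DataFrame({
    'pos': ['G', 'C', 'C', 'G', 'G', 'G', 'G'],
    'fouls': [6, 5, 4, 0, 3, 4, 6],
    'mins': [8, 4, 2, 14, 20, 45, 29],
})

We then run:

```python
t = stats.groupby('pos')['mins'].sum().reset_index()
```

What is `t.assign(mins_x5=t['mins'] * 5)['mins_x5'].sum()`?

group by pos, sum of mins:
pos
C      6
G    116
Name: mins, dtype: int64
reset_index():
  pos  mins
0   C     6
1   G   116
add column mins_x5 = t['mins'] * 5:
  pos  mins  mins_x5
0   C     6       30
1   G   116      580
The sum of column 'mins_x5' is 610.

610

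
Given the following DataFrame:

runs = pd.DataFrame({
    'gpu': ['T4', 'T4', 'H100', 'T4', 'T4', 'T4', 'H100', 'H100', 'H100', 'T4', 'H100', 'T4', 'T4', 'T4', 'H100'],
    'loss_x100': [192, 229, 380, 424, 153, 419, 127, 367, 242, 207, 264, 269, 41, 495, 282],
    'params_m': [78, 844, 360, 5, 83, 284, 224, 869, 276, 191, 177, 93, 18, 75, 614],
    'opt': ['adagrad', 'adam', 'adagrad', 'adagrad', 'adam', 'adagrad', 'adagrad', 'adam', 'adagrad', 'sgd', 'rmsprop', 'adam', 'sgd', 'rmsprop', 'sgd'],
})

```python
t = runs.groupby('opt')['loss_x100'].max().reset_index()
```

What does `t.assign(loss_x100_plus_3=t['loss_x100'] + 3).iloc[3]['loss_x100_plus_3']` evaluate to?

group by opt, max of loss_x100:
opt
adagrad    424
adam       367
rmsprop    495
sgd        282
Name: loss_x100, dtype: int64
reset_index():
       opt  loss_x100
0  adagrad        424
1     adam        367
2  rmsprop        495
3      sgd        282
add column loss_x100_plus_3 = t['loss_x100'] + 3:
       opt  loss_x100  loss_x100_plus_3
0  adagrad        424               427
1     adam        367               370
2  rmsprop        495               498
3      sgd        282               285
The value at position 3, column 'loss_x100_plus_3' is 285.

285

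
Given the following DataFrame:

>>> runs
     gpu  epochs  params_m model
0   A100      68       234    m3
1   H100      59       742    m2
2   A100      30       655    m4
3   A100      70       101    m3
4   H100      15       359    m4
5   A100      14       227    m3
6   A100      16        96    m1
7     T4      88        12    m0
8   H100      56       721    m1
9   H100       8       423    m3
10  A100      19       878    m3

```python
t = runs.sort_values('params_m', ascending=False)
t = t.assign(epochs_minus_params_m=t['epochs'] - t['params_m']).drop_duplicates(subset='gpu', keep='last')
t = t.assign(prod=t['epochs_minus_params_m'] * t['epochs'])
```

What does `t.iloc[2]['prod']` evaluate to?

6688

sort by params_m descending:
     gpu  epochs  params_m model
10  A100      19       878    m3
1   H100      59       742    m2
8   H100      56       721    m1
2   A100      30       655    m4
9   H100       8       423    m3
4   H100      15       359    m4
0   A100      68       234    m3
5   A100      14       227    m3
3   A100      70       101    m3
6   A100      16        96    m1
7     T4      88        12    m0
add column epochs_minus_params_m = t['epochs'] - t['params_m']:
     gpu  epochs  params_m model  epochs_minus_params_m
10  A100      19       878    m3                   -859
1   H100      59       742    m2                   -683
8   H100      56       721    m1                   -665
2   A100      30       655    m4                   -625
9   H100       8       423    m3                   -415
4   H100      15       359    m4                   -344
0   A100      68       234    m3                   -166
5   A100      14       227    m3                   -213
3   A100      70       101    m3                    -31
6   A100      16        96    m1                    -80
7     T4      88        12    m0                     76
drop duplicate gpu (keep=last):
    gpu  epochs  params_m model  epochs_minus_params_m
4  H100      15       359    m4                   -344
6  A100      16        96    m1                    -80
7    T4      88        12    m0                     76
add column prod = t['epochs_minus_params_m'] * t['epochs']:
    gpu  epochs  params_m model  epochs_minus_params_m  prod
4  H100      15       359    m4                   -344 -5160
6  A100      16        96    m1                    -80 -1280
7    T4      88        12    m0                     76  6688
The value at position 2, column 'prod' is 6688.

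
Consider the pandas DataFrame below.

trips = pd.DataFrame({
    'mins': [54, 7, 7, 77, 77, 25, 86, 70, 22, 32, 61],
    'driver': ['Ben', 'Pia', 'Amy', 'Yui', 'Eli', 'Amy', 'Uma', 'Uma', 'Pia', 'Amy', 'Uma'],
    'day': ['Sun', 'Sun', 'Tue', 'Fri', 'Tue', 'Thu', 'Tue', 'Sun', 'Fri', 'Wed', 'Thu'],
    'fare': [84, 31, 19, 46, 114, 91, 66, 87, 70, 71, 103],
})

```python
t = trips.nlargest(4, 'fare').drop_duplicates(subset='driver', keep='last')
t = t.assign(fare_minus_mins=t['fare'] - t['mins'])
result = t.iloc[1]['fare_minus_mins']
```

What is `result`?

take 4 rows with largest fare:
    mins driver  day  fare
4     77    Eli  Tue   114
10    61    Uma  Thu   103
5     25    Amy  Thu    91
7     70    Uma  Sun    87
drop duplicate driver (keep=last):
   mins driver  day  fare
4    77    Eli  Tue   114
5    25    Amy  Thu    91
7    70    Uma  Sun    87
add column fare_minus_mins = t['fare'] - t['mins']:
   mins driver  day  fare  fare_minus_mins
4    77    Eli  Tue   114               37
5    25    Amy  Thu    91               66
7    70    Uma  Sun    87               17
value at position 1, column 'fare_minus_mins' → 66

66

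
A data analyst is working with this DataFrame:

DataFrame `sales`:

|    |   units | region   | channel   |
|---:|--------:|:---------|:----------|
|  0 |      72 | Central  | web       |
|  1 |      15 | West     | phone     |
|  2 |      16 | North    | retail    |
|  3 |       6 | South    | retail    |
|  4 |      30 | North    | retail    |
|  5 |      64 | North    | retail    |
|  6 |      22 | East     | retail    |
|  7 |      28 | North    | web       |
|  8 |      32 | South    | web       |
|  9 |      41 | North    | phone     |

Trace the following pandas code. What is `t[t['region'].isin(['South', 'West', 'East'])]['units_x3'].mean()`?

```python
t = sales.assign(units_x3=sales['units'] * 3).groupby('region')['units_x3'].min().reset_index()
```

43.0

add column units_x3 = sales['units'] * 3:
   units   region channel  units_x3
0     72  Central     web       216
1     15     West   phone        45
2     16    North  retail        48
3      6    South  retail        18
4     30    North  retail        90
5     64    North  retail       192
6     22     East  retail        66
7     28    North     web        84
8     32    South     web        96
9     41    North   phone       123
group by region, min of units_x3:
region
Central    216
East        66
North       48
South       18
West        45
Name: units_x3, dtype: int64
reset_index():
    region  units_x3
0  Central       216
1     East        66
2    North        48
3    South        18
4     West        45
filter rows where region in ['South', 'West', 'East']:
  region  units_x3
1   East        66
3  South        18
4   West        45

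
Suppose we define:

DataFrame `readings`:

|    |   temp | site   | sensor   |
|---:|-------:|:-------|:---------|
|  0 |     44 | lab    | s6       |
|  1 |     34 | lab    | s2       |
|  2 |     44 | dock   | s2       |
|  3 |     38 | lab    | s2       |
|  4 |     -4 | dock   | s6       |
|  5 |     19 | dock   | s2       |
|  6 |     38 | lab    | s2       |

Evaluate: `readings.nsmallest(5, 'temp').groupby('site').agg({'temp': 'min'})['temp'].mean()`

take 5 rows with smallest temp:
   temp  site sensor
4    -4  dock     s6
5    19  dock     s2
1    34   lab     s2
3    38   lab     s2
6    38   lab     s2
group by site, min of temp:
      temp
site      
dock    -4
lab     34
Taking the mean of column 'temp' gives 15.0.

15.0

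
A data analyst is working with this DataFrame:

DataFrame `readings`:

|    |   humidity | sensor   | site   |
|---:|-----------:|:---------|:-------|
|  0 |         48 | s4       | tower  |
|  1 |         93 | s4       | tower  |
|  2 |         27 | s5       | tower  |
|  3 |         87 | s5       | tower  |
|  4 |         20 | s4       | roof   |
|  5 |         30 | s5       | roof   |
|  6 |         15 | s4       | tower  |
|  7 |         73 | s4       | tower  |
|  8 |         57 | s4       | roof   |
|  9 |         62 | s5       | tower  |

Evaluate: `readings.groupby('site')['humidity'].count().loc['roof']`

3

group by site, count of humidity:
site
roof     3
tower    7
Name: humidity, dtype: int64
value at index 'roof' → 3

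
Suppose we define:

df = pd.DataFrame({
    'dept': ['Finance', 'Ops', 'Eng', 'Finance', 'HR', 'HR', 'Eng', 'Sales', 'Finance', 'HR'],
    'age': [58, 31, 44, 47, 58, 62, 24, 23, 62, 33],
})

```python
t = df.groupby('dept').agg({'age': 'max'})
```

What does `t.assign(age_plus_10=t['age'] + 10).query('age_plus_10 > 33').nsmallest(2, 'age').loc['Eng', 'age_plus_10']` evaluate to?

54

group by dept, max of age:
         age
dept        
Eng       44
Finance   62
HR        62
Ops       31
Sales     23
add column age_plus_10 = t['age'] + 10:
         age  age_plus_10
dept                     
Eng       44           54
Finance   62           72
HR        62           72
Ops       31           41
Sales     23           33
filter rows where age_plus_10 > 33:
         age  age_plus_10
dept                     
Eng       44           54
Finance   62           72
HR        62           72
Ops       31           41
take 2 rows with smallest age:
      age  age_plus_10
dept                  
Ops    31           41
Eng    44           54
value at row 'Eng', column 'age_plus_10' → 54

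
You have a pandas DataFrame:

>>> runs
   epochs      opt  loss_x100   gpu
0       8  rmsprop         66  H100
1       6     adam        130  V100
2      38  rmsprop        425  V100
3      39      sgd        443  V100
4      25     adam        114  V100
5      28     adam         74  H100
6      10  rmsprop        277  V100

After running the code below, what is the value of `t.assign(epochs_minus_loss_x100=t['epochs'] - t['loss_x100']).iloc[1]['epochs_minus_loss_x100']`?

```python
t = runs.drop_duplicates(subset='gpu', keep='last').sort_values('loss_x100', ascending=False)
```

drop duplicate gpu (keep=last):
   epochs      opt  loss_x100   gpu
5      28     adam         74  H100
6      10  rmsprop        277  V100
sort by loss_x100 descending:
   epochs      opt  loss_x100   gpu
6      10  rmsprop        277  V100
5      28     adam         74  H100
add column epochs_minus_loss_x100 = t['epochs'] - t['loss_x100']:
   epochs      opt  loss_x100   gpu  epochs_minus_loss_x100
6      10  rmsprop        277  V100                    -267
5      28     adam         74  H100                     -46
Then the value at position 1, column 'epochs_minus_loss_x100': -46

-46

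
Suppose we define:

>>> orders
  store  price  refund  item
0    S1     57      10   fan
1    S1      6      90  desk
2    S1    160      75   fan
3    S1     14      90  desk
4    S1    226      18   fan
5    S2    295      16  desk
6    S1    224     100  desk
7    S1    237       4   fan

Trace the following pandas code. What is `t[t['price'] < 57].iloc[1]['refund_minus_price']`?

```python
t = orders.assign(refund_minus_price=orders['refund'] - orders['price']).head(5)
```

76

add column refund_minus_price = orders['refund'] - orders['price']:
  store  price  refund  item  refund_minus_price
0    S1     57      10   fan                 -47
1    S1      6      90  desk                  84
2    S1    160      75   fan                 -85
3    S1     14      90  desk                  76
4    S1    226      18   fan                -208
5    S2    295      16  desk                -279
6    S1    224     100  desk                -124
7    S1    237       4   fan                -233
take first 5 rows:
  store  price  refund  item  refund_minus_price
0    S1     57      10   fan                 -47
1    S1      6      90  desk                  84
2    S1    160      75   fan                 -85
3    S1     14      90  desk                  76
4    S1    226      18   fan                -208
filter rows where price < 57:
  store  price  refund  item  refund_minus_price
1    S1      6      90  desk                  84
3    S1     14      90  desk                  76
Then the value at position 1, column 'refund_minus_price': 76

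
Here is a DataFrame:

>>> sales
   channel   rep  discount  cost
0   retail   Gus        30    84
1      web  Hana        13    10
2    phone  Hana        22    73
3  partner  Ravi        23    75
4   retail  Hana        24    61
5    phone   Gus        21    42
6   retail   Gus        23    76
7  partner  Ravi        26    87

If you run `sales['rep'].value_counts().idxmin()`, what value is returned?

value_counts of rep:
rep
Gus     3
Hana    3
Ravi    2
Name: count, dtype: int64
label with the smallest value → Ravi

Ravi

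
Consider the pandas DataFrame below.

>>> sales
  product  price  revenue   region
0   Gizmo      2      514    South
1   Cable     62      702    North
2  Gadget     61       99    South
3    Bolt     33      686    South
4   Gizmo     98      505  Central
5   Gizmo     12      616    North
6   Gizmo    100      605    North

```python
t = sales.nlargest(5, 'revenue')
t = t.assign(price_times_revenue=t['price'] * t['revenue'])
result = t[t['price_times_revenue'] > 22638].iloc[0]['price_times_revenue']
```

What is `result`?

43524

take 5 rows with largest revenue:
  product  price  revenue region
1   Cable     62      702  North
3    Bolt     33      686  South
5   Gizmo     12      616  North
6   Gizmo    100      605  North
0   Gizmo      2      514  South
add column price_times_revenue = t['price'] * t['revenue']:
  product  price  revenue region  price_times_revenue
1   Cable     62      702  North                43524
3    Bolt     33      686  South                22638
5   Gizmo     12      616  North                 7392
6   Gizmo    100      605  North                60500
0   Gizmo      2      514  South                 1028
filter rows where price_times_revenue > 22638:
  product  price  revenue region  price_times_revenue
1   Cable     62      702  North                43524
6   Gizmo    100      605  North                60500
Reading off the value at position 0, column 'price_times_revenue', we get 43524.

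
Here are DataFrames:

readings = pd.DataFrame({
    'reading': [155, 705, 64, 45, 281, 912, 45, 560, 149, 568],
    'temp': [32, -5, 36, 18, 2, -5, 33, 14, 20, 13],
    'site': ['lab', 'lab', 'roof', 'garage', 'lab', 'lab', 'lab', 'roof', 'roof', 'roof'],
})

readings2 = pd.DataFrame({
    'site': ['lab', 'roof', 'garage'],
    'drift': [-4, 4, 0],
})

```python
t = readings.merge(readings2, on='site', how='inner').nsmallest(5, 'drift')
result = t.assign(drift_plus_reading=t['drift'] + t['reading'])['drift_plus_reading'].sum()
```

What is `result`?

merge on 'site' (how='inner') → 10 rows:
   reading  temp    site  drift
0      155    32     lab     -4
1      705    -5     lab     -4
2       64    36    roof      4
3       45    18  garage      0
4      281     2     lab     -4
5      912    -5     lab     -4
6       45    33     lab     -4
7      560    14    roof      4
8      149    20    roof      4
9      568    13    roof      4
take 5 rows with smallest drift:
   reading  temp site  drift
0      155    32  lab     -4
1      705    -5  lab     -4
4      281     2  lab     -4
5      912    -5  lab     -4
6       45    33  lab     -4
add column drift_plus_reading = t['drift'] + t['reading']:
   reading  temp site  drift  drift_plus_reading
0      155    32  lab     -4                 151
1      705    -5  lab     -4                 701
4      281     2  lab     -4                 277
5      912    -5  lab     -4                 908
6       45    33  lab     -4                  41
Taking the sum of column 'drift_plus_reading' gives 2078.

2078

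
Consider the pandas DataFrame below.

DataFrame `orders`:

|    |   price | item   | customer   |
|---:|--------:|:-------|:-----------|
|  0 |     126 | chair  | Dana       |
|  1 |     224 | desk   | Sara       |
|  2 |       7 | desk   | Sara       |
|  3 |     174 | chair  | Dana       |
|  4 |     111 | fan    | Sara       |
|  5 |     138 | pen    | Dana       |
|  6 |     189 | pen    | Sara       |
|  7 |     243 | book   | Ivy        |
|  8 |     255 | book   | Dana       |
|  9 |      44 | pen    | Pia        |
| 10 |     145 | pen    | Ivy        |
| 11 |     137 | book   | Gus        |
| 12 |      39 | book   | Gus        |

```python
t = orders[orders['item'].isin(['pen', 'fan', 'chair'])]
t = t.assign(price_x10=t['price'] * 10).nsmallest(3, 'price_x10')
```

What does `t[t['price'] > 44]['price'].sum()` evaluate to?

237

filter rows where item in ['pen', 'fan', 'chair']:
    price   item customer
0     126  chair     Dana
3     174  chair     Dana
4     111    fan     Sara
5     138    pen     Dana
6     189    pen     Sara
9      44    pen      Pia
10    145    pen      Ivy
add column price_x10 = t['price'] * 10:
    price   item customer  price_x10
0     126  chair     Dana       1260
3     174  chair     Dana       1740
4     111    fan     Sara       1110
5     138    pen     Dana       1380
6     189    pen     Sara       1890
9      44    pen      Pia        440
10    145    pen      Ivy       1450
take 3 rows with smallest price_x10:
   price   item customer  price_x10
9     44    pen      Pia        440
4    111    fan     Sara       1110
0    126  chair     Dana       1260
filter rows where price > 44:
   price   item customer  price_x10
4    111    fan     Sara       1110
0    126  chair     Dana       1260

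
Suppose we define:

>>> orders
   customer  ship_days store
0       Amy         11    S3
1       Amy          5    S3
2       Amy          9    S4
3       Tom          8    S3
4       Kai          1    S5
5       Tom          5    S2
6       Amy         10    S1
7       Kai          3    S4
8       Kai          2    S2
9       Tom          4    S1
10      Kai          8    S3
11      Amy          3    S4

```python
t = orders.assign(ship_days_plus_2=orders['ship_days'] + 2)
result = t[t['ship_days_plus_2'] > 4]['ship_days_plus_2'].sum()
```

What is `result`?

86

add column ship_days_plus_2 = orders['ship_days'] + 2:
   customer  ship_days store  ship_days_plus_2
0       Amy         11    S3                13
1       Amy          5    S3                 7
2       Amy          9    S4                11
3       Tom          8    S3                10
4       Kai          1    S5                 3
5       Tom          5    S2                 7
6       Amy         10    S1                12
7       Kai          3    S4                 5
8       Kai          2    S2                 4
9       Tom          4    S1                 6
10      Kai          8    S3                10
11      Amy          3    S4                 5
filter rows where ship_days_plus_2 > 4:
   customer  ship_days store  ship_days_plus_2
0       Amy         11    S3                13
1       Amy          5    S3                 7
2       Amy          9    S4                11
3       Tom          8    S3                10
5       Tom          5    S2                 7
6       Amy         10    S1                12
7       Kai          3    S4                 5
9       Tom          4    S1                 6
10      Kai          8    S3                10
11      Amy          3    S4                 5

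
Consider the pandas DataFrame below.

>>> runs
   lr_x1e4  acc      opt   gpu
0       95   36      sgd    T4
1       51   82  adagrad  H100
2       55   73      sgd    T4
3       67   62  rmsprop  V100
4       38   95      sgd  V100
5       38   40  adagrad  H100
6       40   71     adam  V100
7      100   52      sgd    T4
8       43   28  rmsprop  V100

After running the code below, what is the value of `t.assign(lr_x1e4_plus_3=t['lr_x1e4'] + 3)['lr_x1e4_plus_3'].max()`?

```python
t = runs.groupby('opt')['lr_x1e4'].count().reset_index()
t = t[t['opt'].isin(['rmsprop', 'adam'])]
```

group by opt, count of lr_x1e4:
opt
adagrad    2
adam       1
rmsprop    2
sgd        4
Name: lr_x1e4, dtype: int64
reset_index():
       opt  lr_x1e4
0  adagrad        2
1     adam        1
2  rmsprop        2
3      sgd        4
filter rows where opt in ['rmsprop', 'adam']:
       opt  lr_x1e4
1     adam        1
2  rmsprop        2
add column lr_x1e4_plus_3 = t['lr_x1e4'] + 3:
       opt  lr_x1e4  lr_x1e4_plus_3
1     adam        1               4
2  rmsprop        2               5
Hence 5.

5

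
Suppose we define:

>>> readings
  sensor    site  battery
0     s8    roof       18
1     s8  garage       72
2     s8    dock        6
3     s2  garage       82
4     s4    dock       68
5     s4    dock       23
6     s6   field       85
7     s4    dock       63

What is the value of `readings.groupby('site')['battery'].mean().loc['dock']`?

40.0

group by site, mean of battery:
site
dock      40.0
field     85.0
garage    77.0
roof      18.0
Name: battery, dtype: float64
Then the value at index 'dock': 40.0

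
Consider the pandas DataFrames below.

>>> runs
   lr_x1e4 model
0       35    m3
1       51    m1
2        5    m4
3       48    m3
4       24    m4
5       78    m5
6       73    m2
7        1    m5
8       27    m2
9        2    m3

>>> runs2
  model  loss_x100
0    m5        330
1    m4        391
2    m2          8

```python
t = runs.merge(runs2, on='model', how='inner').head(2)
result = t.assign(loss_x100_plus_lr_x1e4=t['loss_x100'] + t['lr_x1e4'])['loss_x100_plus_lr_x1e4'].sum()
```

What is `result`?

merge on 'model' (how='inner') → 6 rows:
   lr_x1e4 model  loss_x100
0        5    m4        391
1       24    m4        391
2       78    m5        330
3       73    m2          8
4        1    m5        330
5       27    m2          8
take first 2 rows:
   lr_x1e4 model  loss_x100
0        5    m4        391
1       24    m4        391
add column loss_x100_plus_lr_x1e4 = t['loss_x100'] + t['lr_x1e4']:
   lr_x1e4 model  loss_x100  loss_x100_plus_lr_x1e4
0        5    m4        391                     396
1       24    m4        391                     415
Finally, sum of column 'loss_x100_plus_lr_x1e4' = 811.

811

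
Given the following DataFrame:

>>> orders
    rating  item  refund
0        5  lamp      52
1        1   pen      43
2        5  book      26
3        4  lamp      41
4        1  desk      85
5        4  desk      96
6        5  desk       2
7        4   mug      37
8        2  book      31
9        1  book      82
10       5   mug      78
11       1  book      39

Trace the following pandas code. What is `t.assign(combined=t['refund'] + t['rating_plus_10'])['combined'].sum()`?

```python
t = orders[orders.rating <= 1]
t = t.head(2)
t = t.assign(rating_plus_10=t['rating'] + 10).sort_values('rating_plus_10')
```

150

filter rows where rating <= 1:
    rating  item  refund
1        1   pen      43
4        1  desk      85
9        1  book      82
11       1  book      39
take first 2 rows:
   rating  item  refund
1       1   pen      43
4       1  desk      85
add column rating_plus_10 = t['rating'] + 10:
   rating  item  refund  rating_plus_10
1       1   pen      43              11
4       1  desk      85              11
sort by rating_plus_10:
   rating  item  refund  rating_plus_10
1       1   pen      43              11
4       1  desk      85              11
add column combined = t['refund'] + t['rating_plus_10']:
   rating  item  refund  rating_plus_10  combined
1       1   pen      43              11        54
4       1  desk      85              11        96
sum of column 'combined' → 150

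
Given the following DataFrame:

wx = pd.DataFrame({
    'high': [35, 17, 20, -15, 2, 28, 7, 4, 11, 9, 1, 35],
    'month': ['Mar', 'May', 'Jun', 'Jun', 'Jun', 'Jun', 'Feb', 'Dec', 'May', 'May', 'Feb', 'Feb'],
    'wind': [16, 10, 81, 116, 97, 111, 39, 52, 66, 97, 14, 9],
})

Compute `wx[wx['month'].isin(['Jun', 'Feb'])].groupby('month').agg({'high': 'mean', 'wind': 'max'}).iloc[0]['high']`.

14.3333333333

filter rows where month in ['Jun', 'Feb']:
    high month  wind
2     20   Jun    81
3    -15   Jun   116
4      2   Jun    97
5     28   Jun   111
6      7   Feb    39
10     1   Feb    14
11    35   Feb     9
group by month: mean(high), max(wind):
            high  wind
month                 
Feb    14.333333    39
Jun     8.750000   116
So iloc[0]['high'] = 14.3333333333.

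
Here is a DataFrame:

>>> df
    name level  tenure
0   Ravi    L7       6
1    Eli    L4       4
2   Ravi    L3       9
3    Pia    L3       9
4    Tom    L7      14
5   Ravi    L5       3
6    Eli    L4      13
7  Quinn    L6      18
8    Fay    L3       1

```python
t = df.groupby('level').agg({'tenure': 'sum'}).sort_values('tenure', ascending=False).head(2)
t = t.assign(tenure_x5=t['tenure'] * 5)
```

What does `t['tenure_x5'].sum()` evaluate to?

195

group by level, sum of tenure:
       tenure
level        
L3         19
L4         17
L5          3
L6         18
L7         20
sort by tenure descending:
       tenure
level        
L7         20
L3         19
L6         18
L4         17
L5          3
take first 2 rows:
       tenure
level        
L7         20
L3         19
add column tenure_x5 = t['tenure'] * 5:
       tenure  tenure_x5
level                   
L7         20        100
L3         19         95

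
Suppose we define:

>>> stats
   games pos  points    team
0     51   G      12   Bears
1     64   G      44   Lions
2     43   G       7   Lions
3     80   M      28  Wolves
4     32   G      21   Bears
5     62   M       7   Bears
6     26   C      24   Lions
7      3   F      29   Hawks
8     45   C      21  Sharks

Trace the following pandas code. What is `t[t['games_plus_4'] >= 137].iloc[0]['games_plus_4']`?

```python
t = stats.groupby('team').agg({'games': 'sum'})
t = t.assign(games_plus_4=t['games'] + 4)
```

group by team, sum of games:
        games
team         
Bears     145
Hawks       3
Lions     133
Sharks     45
Wolves     80
add column games_plus_4 = t['games'] + 4:
        games  games_plus_4
team                       
Bears     145           149
Hawks       3             7
Lions     133           137
Sharks     45            49
Wolves     80            84
filter rows where games_plus_4 >= 137:
       games  games_plus_4
team                      
Bears    145           149
Lions    133           137
Taking the value at position 0, column 'games_plus_4' gives 149.

149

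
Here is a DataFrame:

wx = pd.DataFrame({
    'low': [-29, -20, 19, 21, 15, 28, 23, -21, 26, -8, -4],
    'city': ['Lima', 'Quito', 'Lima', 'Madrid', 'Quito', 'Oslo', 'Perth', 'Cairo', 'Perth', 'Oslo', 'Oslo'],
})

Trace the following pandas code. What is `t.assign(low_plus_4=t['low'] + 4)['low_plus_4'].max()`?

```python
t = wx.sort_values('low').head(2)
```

-17

sort by low:
    low    city
0   -29    Lima
7   -21   Cairo
1   -20   Quito
9    -8    Oslo
10   -4    Oslo
4    15   Quito
2    19    Lima
3    21  Madrid
6    23   Perth
8    26   Perth
5    28    Oslo
take first 2 rows:
   low   city
0  -29   Lima
7  -21  Cairo
add column low_plus_4 = t['low'] + 4:
   low   city  low_plus_4
0  -29   Lima         -25
7  -21  Cairo         -17
So max() = -17.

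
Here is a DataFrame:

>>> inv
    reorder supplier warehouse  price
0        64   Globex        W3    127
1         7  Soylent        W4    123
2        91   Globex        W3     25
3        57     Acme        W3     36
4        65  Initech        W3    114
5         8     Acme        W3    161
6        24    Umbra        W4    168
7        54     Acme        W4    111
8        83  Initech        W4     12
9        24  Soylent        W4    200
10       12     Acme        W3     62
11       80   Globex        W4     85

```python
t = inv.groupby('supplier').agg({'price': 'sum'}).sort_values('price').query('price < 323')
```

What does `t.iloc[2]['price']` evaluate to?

237

group by supplier, sum of price:
          price
supplier       
Acme        370
Globex      237
Initech     126
Soylent     323
Umbra       168
sort by price:
          price
supplier       
Initech     126
Umbra       168
Globex      237
Soylent     323
Acme        370
filter rows where price < 323:
          price
supplier       
Initech     126
Umbra       168
Globex      237
value at position 2, column 'price' → 237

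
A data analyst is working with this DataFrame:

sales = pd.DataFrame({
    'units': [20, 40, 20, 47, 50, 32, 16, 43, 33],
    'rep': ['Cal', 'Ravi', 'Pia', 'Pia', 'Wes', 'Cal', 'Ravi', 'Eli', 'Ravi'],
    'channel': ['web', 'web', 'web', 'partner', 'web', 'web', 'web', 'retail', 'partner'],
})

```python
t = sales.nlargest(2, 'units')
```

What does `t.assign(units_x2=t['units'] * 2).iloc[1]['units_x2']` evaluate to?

take 2 rows with largest units:
   units  rep  channel
4     50  Wes      web
3     47  Pia  partner
add column units_x2 = t['units'] * 2:
   units  rep  channel  units_x2
4     50  Wes      web       100
3     47  Pia  partner        94

94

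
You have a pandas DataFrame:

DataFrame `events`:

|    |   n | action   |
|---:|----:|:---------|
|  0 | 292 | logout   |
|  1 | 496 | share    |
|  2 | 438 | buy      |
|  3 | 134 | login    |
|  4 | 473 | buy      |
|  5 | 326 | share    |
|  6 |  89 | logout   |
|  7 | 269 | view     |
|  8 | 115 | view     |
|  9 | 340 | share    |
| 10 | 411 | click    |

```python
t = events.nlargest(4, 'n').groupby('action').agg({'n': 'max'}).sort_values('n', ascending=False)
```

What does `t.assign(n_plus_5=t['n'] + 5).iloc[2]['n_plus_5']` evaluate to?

416

take 4 rows with largest n:
      n action
1   496  share
4   473    buy
2   438    buy
10  411  click
group by action, max of n:
          n
action     
buy     473
click   411
share   496
sort by n descending:
          n
action     
share   496
buy     473
click   411
add column n_plus_5 = t['n'] + 5:
          n  n_plus_5
action               
share   496       501
buy     473       478
click   411       416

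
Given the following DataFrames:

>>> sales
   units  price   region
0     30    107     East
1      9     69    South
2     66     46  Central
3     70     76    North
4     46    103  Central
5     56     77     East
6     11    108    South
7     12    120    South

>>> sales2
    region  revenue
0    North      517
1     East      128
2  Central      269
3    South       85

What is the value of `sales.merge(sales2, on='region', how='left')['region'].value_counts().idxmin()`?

merge on 'region' (how='left') → 8 rows:
   units  price   region  revenue
0     30    107     East      128
1      9     69    South       85
2     66     46  Central      269
3     70     76    North      517
4     46    103  Central      269
5     56     77     East      128
6     11    108    South       85
7     12    120    South       85
value_counts of region:
region
South      3
East       2
Central    2
North      1
Name: count, dtype: int64
Hence North.

North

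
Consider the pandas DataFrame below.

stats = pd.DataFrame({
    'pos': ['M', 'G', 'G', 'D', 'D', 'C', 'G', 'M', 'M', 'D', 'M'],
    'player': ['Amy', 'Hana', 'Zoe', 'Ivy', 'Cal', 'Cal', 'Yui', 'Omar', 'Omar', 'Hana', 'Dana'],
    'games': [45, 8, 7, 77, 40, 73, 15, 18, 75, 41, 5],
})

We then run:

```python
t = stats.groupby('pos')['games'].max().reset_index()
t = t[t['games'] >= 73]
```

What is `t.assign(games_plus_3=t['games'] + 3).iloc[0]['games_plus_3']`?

group by pos, max of games:
pos
C    73
D    77
G    15
M    75
Name: games, dtype: int64
reset_index():
  pos  games
0   C     73
1   D     77
2   G     15
3   M     75
filter rows where games >= 73:
  pos  games
0   C     73
1   D     77
3   M     75
add column games_plus_3 = t['games'] + 3:
  pos  games  games_plus_3
0   C     73            76
1   D     77            80
3   M     75            78
Hence 76.

76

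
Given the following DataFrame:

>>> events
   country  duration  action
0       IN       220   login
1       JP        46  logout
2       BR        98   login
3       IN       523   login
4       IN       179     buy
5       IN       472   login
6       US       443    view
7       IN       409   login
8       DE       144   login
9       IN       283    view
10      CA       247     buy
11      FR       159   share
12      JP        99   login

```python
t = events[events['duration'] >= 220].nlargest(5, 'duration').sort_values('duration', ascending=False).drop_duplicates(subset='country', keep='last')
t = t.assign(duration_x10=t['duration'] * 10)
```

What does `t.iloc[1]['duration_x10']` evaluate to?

2830

filter rows where duration >= 220:
   country  duration action
0       IN       220  login
3       IN       523  login
5       IN       472  login
6       US       443   view
7       IN       409  login
9       IN       283   view
10      CA       247    buy
take 5 rows with largest duration:
  country  duration action
3      IN       523  login
5      IN       472  login
6      US       443   view
7      IN       409  login
9      IN       283   view
sort by duration descending:
  country  duration action
3      IN       523  login
5      IN       472  login
6      US       443   view
7      IN       409  login
9      IN       283   view
drop duplicate country (keep=last):
  country  duration action
6      US       443   view
9      IN       283   view
add column duration_x10 = t['duration'] * 10:
  country  duration action  duration_x10
6      US       443   view          4430
9      IN       283   view          2830
So iloc[1]['duration_x10'] = 2830.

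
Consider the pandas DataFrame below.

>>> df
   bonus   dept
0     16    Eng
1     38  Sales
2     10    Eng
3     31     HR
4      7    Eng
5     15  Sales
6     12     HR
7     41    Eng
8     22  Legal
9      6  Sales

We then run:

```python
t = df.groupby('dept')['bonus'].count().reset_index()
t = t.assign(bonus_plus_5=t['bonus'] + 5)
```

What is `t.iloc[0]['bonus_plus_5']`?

9

group by dept, count of bonus:
dept
Eng      4
HR       2
Legal    1
Sales    3
Name: bonus, dtype: int64
reset_index():
    dept  bonus
0    Eng      4
1     HR      2
2  Legal      1
3  Sales      3
add column bonus_plus_5 = t['bonus'] + 5:
    dept  bonus  bonus_plus_5
0    Eng      4             9
1     HR      2             7
2  Legal      1             6
3  Sales      3             8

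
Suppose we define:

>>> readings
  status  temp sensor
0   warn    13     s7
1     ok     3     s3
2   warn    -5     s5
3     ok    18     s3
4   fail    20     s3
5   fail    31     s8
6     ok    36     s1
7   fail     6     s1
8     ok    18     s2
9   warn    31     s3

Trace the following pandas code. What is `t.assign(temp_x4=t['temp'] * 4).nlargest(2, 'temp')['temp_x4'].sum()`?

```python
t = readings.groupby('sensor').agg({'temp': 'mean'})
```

group by sensor, mean of temp:
        temp
sensor      
s1      21.0
s2      18.0
s3      18.0
s5      -5.0
s7      13.0
s8      31.0
add column temp_x4 = t['temp'] * 4:
        temp  temp_x4
sensor               
s1      21.0     84.0
s2      18.0     72.0
s3      18.0     72.0
s5      -5.0    -20.0
s7      13.0     52.0
s8      31.0    124.0
take 2 rows with largest temp:
        temp  temp_x4
sensor               
s8      31.0    124.0
s1      21.0     84.0

208.0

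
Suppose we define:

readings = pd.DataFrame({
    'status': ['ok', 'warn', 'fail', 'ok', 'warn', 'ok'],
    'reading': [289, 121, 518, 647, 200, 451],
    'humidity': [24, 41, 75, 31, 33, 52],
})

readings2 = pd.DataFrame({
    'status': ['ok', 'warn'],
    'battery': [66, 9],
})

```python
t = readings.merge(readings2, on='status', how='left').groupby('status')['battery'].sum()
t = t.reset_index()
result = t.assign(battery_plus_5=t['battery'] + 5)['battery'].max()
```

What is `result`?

198.0

merge on 'status' (how='left') → 6 rows:
  status  reading  humidity  battery
0     ok      289        24     66.0
1   warn      121        41      9.0
2   fail      518        75      NaN
3     ok      647        31     66.0
4   warn      200        33      9.0
5     ok      451        52     66.0
group by status, sum of battery:
status
fail      0.0
ok      198.0
warn     18.0
Name: battery, dtype: float64
reset_index():
  status  battery
0   fail      0.0
1     ok    198.0
2   warn     18.0
add column battery_plus_5 = t['battery'] + 5:
  status  battery  battery_plus_5
0   fail      0.0             5.0
1     ok    198.0           203.0
2   warn     18.0            23.0
Hence 198.0.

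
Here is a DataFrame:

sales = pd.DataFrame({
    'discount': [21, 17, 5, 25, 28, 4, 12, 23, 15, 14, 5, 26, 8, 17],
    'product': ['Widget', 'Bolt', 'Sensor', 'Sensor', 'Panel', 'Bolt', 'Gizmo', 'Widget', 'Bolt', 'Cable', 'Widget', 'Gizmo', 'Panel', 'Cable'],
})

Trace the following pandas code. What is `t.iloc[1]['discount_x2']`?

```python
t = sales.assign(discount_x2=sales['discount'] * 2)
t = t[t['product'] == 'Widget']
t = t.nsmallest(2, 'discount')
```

42

add column discount_x2 = sales['discount'] * 2:
    discount product  discount_x2
0         21  Widget           42
1         17    Bolt           34
2          5  Sensor           10
3         25  Sensor           50
4         28   Panel           56
5          4    Bolt            8
6         12   Gizmo           24
7         23  Widget           46
8         15    Bolt           30
9         14   Cable           28
10         5  Widget           10
11        26   Gizmo           52
12         8   Panel           16
13        17   Cable           34
filter rows where product == 'Widget':
    discount product  discount_x2
0         21  Widget           42
7         23  Widget           46
10         5  Widget           10
take 2 rows with smallest discount:
    discount product  discount_x2
10         5  Widget           10
0         21  Widget           42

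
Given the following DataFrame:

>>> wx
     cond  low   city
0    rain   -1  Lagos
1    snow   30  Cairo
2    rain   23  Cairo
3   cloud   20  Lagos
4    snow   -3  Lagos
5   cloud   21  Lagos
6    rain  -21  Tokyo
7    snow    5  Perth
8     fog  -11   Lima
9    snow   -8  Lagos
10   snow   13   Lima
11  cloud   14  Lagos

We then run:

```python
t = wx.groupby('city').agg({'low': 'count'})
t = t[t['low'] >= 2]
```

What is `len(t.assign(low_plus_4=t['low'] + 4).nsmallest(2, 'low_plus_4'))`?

group by city, count of low:
       low
city      
Cairo    2
Lagos    6
Lima     2
Perth    1
Tokyo    1
filter rows where low >= 2:
       low
city      
Cairo    2
Lagos    6
Lima     2
add column low_plus_4 = t['low'] + 4:
       low  low_plus_4
city                  
Cairo    2           6
Lagos    6          10
Lima     2           6
take 2 rows with smallest low_plus_4:
       low  low_plus_4
city                  
Cairo    2           6
Lima     2           6

2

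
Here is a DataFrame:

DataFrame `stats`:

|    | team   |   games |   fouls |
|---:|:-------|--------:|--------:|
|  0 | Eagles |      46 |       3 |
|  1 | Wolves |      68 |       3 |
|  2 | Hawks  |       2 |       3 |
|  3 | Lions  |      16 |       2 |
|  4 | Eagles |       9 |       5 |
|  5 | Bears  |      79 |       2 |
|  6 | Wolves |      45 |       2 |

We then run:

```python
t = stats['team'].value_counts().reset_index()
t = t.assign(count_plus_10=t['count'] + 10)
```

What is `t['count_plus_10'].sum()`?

57

value_counts of team:
team
Eagles    2
Wolves    2
Hawks     1
Lions     1
Bears     1
Name: count, dtype: int64
reset_index():
     team  count
0  Eagles      2
1  Wolves      2
2   Hawks      1
3   Lions      1
4   Bears      1
add column count_plus_10 = t['count'] + 10:
     team  count  count_plus_10
0  Eagles      2             12
1  Wolves      2             12
2   Hawks      1             11
3   Lions      1             11
4   Bears      1             11
The sum of column 'count_plus_10' is 57.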